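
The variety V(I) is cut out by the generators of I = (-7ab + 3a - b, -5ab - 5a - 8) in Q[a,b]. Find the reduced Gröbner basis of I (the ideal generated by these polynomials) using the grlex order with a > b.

G = {b^2 - 51/5b + 24/5, a - 1/10b + 28/25}

f_1 = -7ab + 3a - b, LT = ab.
f_2 = -5ab - 5a - 8, LT = ab.

S(f_1,f_2): lcm = ab. S = -10/7a + 1/7b - 8/5.
  leading term a: no divisor's leading term divides it; move -10/7a to the remainder.
  leading term b: no divisor's leading term divides it; move 1/7b to the remainder.
  leading term 1: no divisor's leading term divides it; move -8/5 to the remainder.
  remainder -10/7a + 1/7b - 8/5 ≠ 0; add g_3 = -10/7a + 1/7b - 8/5 to the basis.

S(f_1,g_3): lcm = ab. S = 1/10b^2 - 3/7a - 171/175b.
  leading term b^2: no divisor's leading term divides it; move 1/10b^2 to the remainder.
  leading term a: subtract (3/10)·g_3 from -3/7a - 171/175b → -51/50b + 12/25
  leading term b: no divisor's leading term divides it; move -51/50b to the remainder.
  leading term 1: no divisor's leading term divides it; move 12/25 to the remainder.
  remainder 1/10b^2 - 51/50b + 12/25 ≠ 0; add g_4 = 1/10b^2 - 51/50b + 12/25 to the basis.

The other S-polynomials (S(f_2,g_3), S(f_1,g_4), S(f_2,g_4), S(g_3,g_4)) all reduce to 0 modulo the current basis, so we have a Gröbner basis.
Inter-reduce: drop elements whose leading term is divisible by another's, tail-reduce, and make monic.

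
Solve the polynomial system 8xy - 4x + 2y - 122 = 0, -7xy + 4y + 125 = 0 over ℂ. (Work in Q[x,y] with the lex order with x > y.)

Compute a lex Gröbner basis by Buchberger's algorithm.
f_1 = 8xy - 4x + 2y - 122, LT = xy.
f_2 = -7xy + 4y + 125, LT = xy.

S(f_1,f_2): lcm = xy. S = -1/2x + 23/28y + 73/28.
  leading term x: no divisor's leading term divides it; move -1/2x to the remainder.
  leading term y: no divisor's leading term divides it; move 23/28y to the remainder.
  leading term 1: no divisor's leading term divides it; move 73/28 to the remainder.
  remainder -1/2x + 23/28y + 73/28 ≠ 0; add h_3 = -1/2x + 23/28y + 73/28 to the basis.

S(f_1,h_3): lcm = xy. S = -1/2x + 23/14y^2 + 153/28y - 61/4.
  leading term x: subtract (1)·h_3 from -1/2x + 23/14y^2 + 153/28y - 61/4 → 23/14y^2 + 65/14y - 125/7
  leading term y^2: no divisor's leading term divides it; move 23/14y^2 to the remainder.
  leading term y: no divisor's leading term divides it; move 65/14y to the remainder.
  leading term 1: no divisor's leading term divides it; move -125/7 to the remainder.
  remainder 23/14y^2 + 65/14y - 125/7 ≠ 0; add h_4 = 23/14y^2 + 65/14y - 125/7 to the basis.

The other S-polynomials (S(f_2,h_3), S(f_1,h_4), S(f_2,h_4), S(h_3,h_4)) all reduce to 0 modulo the current basis, so we have a Gröbner basis.
Inter-reduce: drop elements whose leading term is divisible by another's, tail-reduce, and make monic.
Reduced Gröbner basis: {x - 23/14y - 73/14, y^2 + 65/23y - 250/23}.

From the last basis element, y^2 + 65/23y - 250/23 = 0, so y takes values in {-5, 50/23}. Each choice, substituted upward through the basis, yields the corresponding point(s) of the solution set.
  y = -5: the earlier basis element becomes x + 3 = 0, giving x = -3 — point (-3, -5).
  y = 50/23: the earlier basis element becomes x - 123/14 = 0, giving x = 123/14 — point (123/14, 50/23).
Each listed point satisfies every original equation (direct substitution).

{(-3, -5), (123/14, 50/23)}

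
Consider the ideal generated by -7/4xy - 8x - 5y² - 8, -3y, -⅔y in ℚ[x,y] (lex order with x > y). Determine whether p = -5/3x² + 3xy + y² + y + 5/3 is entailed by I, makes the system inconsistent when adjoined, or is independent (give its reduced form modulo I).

-5/3x² + 3xy + y² + y + 5/3 lies in I (it reduces to 0).

First compute the reduced Gröbner basis of I by Buchberger's algorithm.
f_1 = -7/4xy - 8x - 5y² - 8, LT = xy.
f_2 = -3y, LT = y.
f_3 = -⅔y, LT = y.

S(f_1,f_2): lcm = xy. S = 32/7x + 20/7y² + 32/7.
  reduce S modulo (f_1, f_2, f_3):
  remainder 32/7x + 32/7 ≠ 0; add h_4 = 32/7x + 32/7 to the basis.

The other S-polynomials (S(f_1,f_3), S(f_2,f_3), S(f_1,h_4), S(f_2,h_4), S(f_3,h_4)) all reduce to 0 modulo the current basis, so we have a Gröbner basis.
Inter-reduce: drop elements whose leading term is divisible by another's, tail-reduce, and make monic.
Reduced Gröbner basis: {x + 1, y}.
Label its elements g_1 = x + 1, g_2 = y.

Reduce p = -5/3x² + 3xy + y² + y + 5/3 modulo G:
  leading term x²: subtract (-5/3x)·g_1 from -5/3x² + 3xy + y² + y + 5/3 → 3xy + 5/3x + y² + y + 5/3
  leading term xy: subtract (3y)·g_1 from 3xy + 5/3x + y² + y + 5/3 → 5/3x + y² - 2y + 5/3
  leading term x: subtract (5/3)·g_1 from 5/3x + y² - 2y + 5/3 → y² - 2y
  leading term y²: subtract (y)·g_2 from y² - 2y → -2y
  leading term y: subtract (-2)·g_2 from -2y → 0
  normal form = 0.
Since the normal form is 0, p ∈ I.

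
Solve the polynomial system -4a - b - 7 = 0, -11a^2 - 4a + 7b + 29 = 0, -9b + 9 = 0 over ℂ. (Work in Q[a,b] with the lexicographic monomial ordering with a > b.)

{(-2, 1)}

Compute a lex Gröbner basis by Buchberger's algorithm.
f_1 = -4a - b - 7, LT = a.
f_2 = -11a^2 - 4a + 7b + 29, LT = a^2.
f_3 = -9b + 9, LT = b.

The S-polynomials (S(f_1,f_2), S(f_1,f_3), S(f_2,f_3)) all reduce to 0 modulo the current basis, so we have a Gröbner basis.
Inter-reduce: drop elements whose leading term is divisible by another's, tail-reduce, and make monic.
Reduced Gröbner basis: {a + 2, b - 1}.

Since the basis is lex-ordered, b - 1 is univariate in b. Its roots are {1}. Back-substituting each root into the other basis elements fixes the other coordinates.
  b = 1: the earlier basis element becomes a + 2 = 0, giving a = -2 — point (-2, 1).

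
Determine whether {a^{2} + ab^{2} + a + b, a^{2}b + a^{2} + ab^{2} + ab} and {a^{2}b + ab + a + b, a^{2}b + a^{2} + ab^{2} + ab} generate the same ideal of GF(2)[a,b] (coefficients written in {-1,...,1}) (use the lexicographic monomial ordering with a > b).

Since reduced Gröbner bases are canonical representatives of ideals under a given ordering, it suffices to compute and compare them.
Buchberger on the first generating set:
f_1 = a^{2} + ab^{2} + a + b, LT = a^{2}.
f_2 = a^{2}b + a^{2} + ab^{2} + ab, LT = a^{2}b.

S(f_1,f_2): lcm = a^{2}b. S = a^{2} + ab^{3} + ab^{2} + b^{2}.
  reduce S modulo (f_1, f_2):
  remainder ab^{3} + a + b^{2} + b ≠ 0; add g_3 = ab^{3} + a + b^{2} + b to the basis.

S(f_1,g_3): lcm = a^{2}b^{3}. S = a^{2} + ab^{5} + ab^{3} + ab^{2} + ab + b^{4}.
  reduce S modulo (f_1, f_2, g_3):
  remainder ab^{2} + ab + b^{3} + b^{2} ≠ 0; add g_4 = ab^{2} + ab + b^{3} + b^{2} to the basis.

S(g_3,g_4): lcm = ab^{3}. S = ab^{2} + a + b^{4} + b^{3} + b^{2} + b.
  reduce S modulo (f_1, f_2, g_3, g_4):
  remainder ab + a + b^{4} + b ≠ 0; add g_5 = ab + a + b^{4} + b to the basis.

S(g_3,g_5): lcm = ab^{3}. S = ab^{2} + a + b^{6} + b^{3} + b^{2} + b.
  reduce S modulo (f_1, f_2, g_3, g_4, g_5):
  remainder b^{6} + b^{4} ≠ 0; add g_6 = b^{6} + b^{4} to the basis.

S(g_4,g_5): lcm = ab^{2}. S = b^{5} + b^{3}.
  reduce S modulo (f_1, f_2, g_3, g_4, g_5, g_6):
  remainder b^{5} + b^{3} ≠ 0; add g_7 = b^{5} + b^{3} to the basis.

The other S-polynomials (S(f_2,g_3), S(f_1,g_4), S(f_2,g_4), S(f_1,g_5), S(f_2,g_5), S(f_1,g_6), S(f_2,g_6), S(g_3,g_6), S(g_4,g_6), S(g_5,g_6), S(f_1,g_7), S(f_2,g_7), S(g_3,g_7), S(g_4,g_7), S(g_5,g_7), S(g_6,g_7)) all reduce to 0 modulo the current basis, so we have a Gröbner basis.
Inter-reduce: drop elements whose leading term is divisible by another's, tail-reduce, and make monic.
Reduced Gröbner basis: {a^{2} + b^{4} + b^{3} + b^{2}, ab + a + b^{4} + b, b^{5} + b^{3}}.

Buchberger on the second generating set:
h_1 = a^{2}b + ab + a + b, LT = a^{2}b.
h_2 = a^{2}b + a^{2} + ab^{2} + ab, LT = a^{2}b.

S(h_1,h_2): lcm = a^{2}b. S = a^{2} + ab^{2} + a + b.
  reduce S modulo (h_1, h_2):
  remainder a^{2} + ab^{2} + a + b ≠ 0; add k_3 = a^{2} + ab^{2} + a + b to the basis.

S(h_1,k_3): lcm = a^{2}b. S = ab^{3} + a + b^{2} + b.
  reduce S modulo (h_1, h_2, k_3):
  remainder ab^{3} + a + b^{2} + b ≠ 0; add k_4 = ab^{3} + a + b^{2} + b to the basis.

S(h_1,k_4): lcm = a^{2}b^{3}. S = a^{2} + ab^{3} + ab + b^{3}.
  reduce S modulo (h_1, h_2, k_3, k_4):
  remainder ab^{2} + ab + b^{3} + b^{2} ≠ 0; add k_5 = ab^{2} + ab + b^{3} + b^{2} to the basis.

S(k_4,k_5): lcm = ab^{3}. S = ab^{2} + a + b^{4} + b^{3} + b^{2} + b.
  reduce S modulo (h_1, h_2, k_3, k_4, k_5):
  remainder ab + a + b^{4} + b ≠ 0; add k_6 = ab + a + b^{4} + b to the basis.

S(k_4,k_6): lcm = ab^{3}. S = ab^{2} + a + b^{6} + b^{3} + b^{2} + b.
  reduce S modulo (h_1, h_2, k_3, k_4, k_5, k_6):
  remainder b^{6} + b^{4} ≠ 0; add k_7 = b^{6} + b^{4} to the basis.

S(k_5,k_6): lcm = ab^{2}. S = b^{5} + b^{3}.
  reduce S modulo (h_1, h_2, k_3, k_4, k_5, k_6, k_7):
  remainder b^{5} + b^{3} ≠ 0; add k_8 = b^{5} + b^{3} to the basis.

The other S-polynomials (S(h_2,k_3), S(h_2,k_4), S(k_3,k_4), S(h_1,k_5), S(h_2,k_5), S(k_3,k_5), S(h_1,k_6), S(h_2,k_6), S(k_3,k_6), S(h_1,k_7), S(h_2,k_7), S(k_3,k_7), S(k_4,k_7), S(k_5,k_7), S(k_6,k_7), S(h_1,k_8), S(h_2,k_8), S(k_3,k_8), S(k_4,k_8), S(k_5,k_8), S(k_6,k_8), S(k_7,k_8)) all reduce to 0 modulo the current basis, so we have a Gröbner basis.
Inter-reduce: drop elements whose leading term is divisible by another's, tail-reduce, and make monic.
Reduced Gröbner basis: {a^{2} + b^{4} + b^{3} + b^{2}, ab + a + b^{4} + b, b^{5} + b^{3}}.

Same reduced basis, so the two generating sets span the same ideal.
The choice of monomial ordering does not affect the verdict — as long as both bases are computed under the same ordering, their equality decides ideal equality.

Yes, the ideals are equal.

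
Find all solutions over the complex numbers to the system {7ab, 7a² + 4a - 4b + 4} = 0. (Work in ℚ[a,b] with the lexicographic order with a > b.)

Compute a lex Gröbner basis by Buchberger's algorithm.
f_1 = 7ab, LT = ab.
f_2 = 7a² + 4a - 4b + 4, LT = a².

S(f_1,f_2): lcm = a²b. S = -4/7ab + 4/7b² - 4/7b.
  leading term ab: subtract (-4/49)·f_1 from -4/7ab + 4/7b² - 4/7b → 4/7b² - 4/7b
  leading term b²: no divisor's leading term divides it; move 4/7b² to the remainder.
  leading term b: no divisor's leading term divides it; move -4/7b to the remainder.
  remainder 4/7b² - 4/7b ≠ 0; add h_3 = 4/7b² - 4/7b to the basis.

The other S-polynomials (S(f_1,h_3), S(f_2,h_3)) all reduce to 0 modulo the current basis, so we have a Gröbner basis.
Inter-reduce: drop elements whose leading term is divisible by another's, tail-reduce, and make monic.
Reduced Gröbner basis: {a² + 4/7a - 4/7b + 4/7, ab, b² - b}.

The lex basis is triangular: the last element involves only b. Solving b² - b = 0 gives b ∈ {0, 1}; substituting each value into the earlier elements determines the remaining variables.
  b = 0: the earlier basis element becomes a² + 4/7a + 4/7 = 0, giving a = -2/7 - 2*sqrt(6)*I/7, -2/7 + 2*sqrt(6)*I/7 — points (-2/7 - 2*sqrt(6)*I/7, 0), (-2/7 + 2*sqrt(6)*I/7, 0).
  b = 1: the earlier basis elements become a² + 4/7a = 0; a = 0, giving a = 0 — point (0, 1).
Check: every point annihilates each of the original generators.

{(-2/7 - 2*sqrt(6)*I/7, 0), (-2/7 + 2*sqrt(6)*I/7, 0), (0, 1)}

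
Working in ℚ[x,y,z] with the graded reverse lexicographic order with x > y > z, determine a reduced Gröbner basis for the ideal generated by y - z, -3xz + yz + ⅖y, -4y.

G = {y, z}

f_1 = y - z, LT = y.
f_2 = -3xz + yz + ⅖y, LT = xz.
f_3 = -4y, LT = y.

S(f_1,f_3): lcm = y. S = -z.
  reduce S modulo (f_1, f_2, f_3):
  remainder -z ≠ 0; add g_4 = -z to the basis.

The other S-polynomials (S(f_1,f_2), S(f_2,f_3), S(f_1,g_4), S(f_2,g_4), S(f_3,g_4)) all reduce to 0 modulo the current basis, so we have a Gröbner basis.
Inter-reduce: drop elements whose leading term is divisible by another's, tail-reduce, and make monic.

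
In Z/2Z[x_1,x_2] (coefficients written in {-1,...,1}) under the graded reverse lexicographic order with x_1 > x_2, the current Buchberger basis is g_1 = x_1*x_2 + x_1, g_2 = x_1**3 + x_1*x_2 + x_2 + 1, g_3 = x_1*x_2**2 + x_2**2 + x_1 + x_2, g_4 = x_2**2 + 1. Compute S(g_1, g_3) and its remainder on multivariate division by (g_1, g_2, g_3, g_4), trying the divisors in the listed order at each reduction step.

lcm(LM(g_1), LM(g_3)) = x_1*x_2**2.
S = (lcm/LT(g_1))·g_1 − (lcm/LT(g_3))·g_3 = x_1*x_2 + x_2**2 + x_1 + x_2.
Reduce S modulo (g_1, g_2, g_3, g_4) in that order:
  leading term x_1*x_2: subtract (1)·g_1 from x_1*x_2 + x_2**2 + x_1 + x_2 → x_2**2 + x_2
  leading term x_2**2: subtract (1)·g_4 from x_2**2 + x_2 → x_2 + 1
  leading term x_2: no divisor's leading term divides it; move x_2 to the remainder.
  leading term 1: no divisor's leading term divides it; move 1 to the remainder.
The remainder x_2 + 1 is nonzero, so it would be added as the next basis element.

S(g_1, g_3) = x_1*x_2 + x_2**2 + x_1 + x_2; remainder on division = x_2 + 1.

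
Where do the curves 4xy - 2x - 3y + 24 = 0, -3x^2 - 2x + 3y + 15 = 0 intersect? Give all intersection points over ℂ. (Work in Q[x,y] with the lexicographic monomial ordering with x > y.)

{(-3, 2), (37/24 - sqrt(503)*I/24, -79/32 - 5*sqrt(503)*I/32), (37/24 + sqrt(503)*I/24, -79/32 + 5*sqrt(503)*I/32)}

Compute a lex Gröbner basis by Buchberger's algorithm.
f_1 = 4xy - 2x - 3y + 24, LT = xy.
f_2 = -3x^2 - 2x + 3y + 15, LT = x^2.

S(f_1,f_2): lcm = x^2y. S = -1/2x^2 - 17/12xy + 6x + y^2 + 5y.
  leading term x^2: subtract (1/6)·f_2 from -1/2x^2 - 17/12xy + 6x + y^2 + 5y → -17/12xy + 19/3x + y^2 + 9/2y - 5/2
  leading term xy: subtract (-17/48)·f_1 from -17/12xy + 19/3x + y^2 + 9/2y - 5/2 → 45/8x + y^2 + 55/16y + 6
  leading term x: no divisor's leading term divides it; move 45/8x to the remainder.
  leading term y^2: no divisor's leading term divides it; move y^2 to the remainder.
  leading term y: no divisor's leading term divides it; move 55/16y to the remainder.
  leading term 1: no divisor's leading term divides it; move 6 to the remainder.
  remainder 45/8x + y^2 + 55/16y + 6 ≠ 0; add h_3 = 45/8x + y^2 + 55/16y + 6 to the basis.

S(f_1,h_3): lcm = xy. S = -1/2x - 8/45y^3 - 11/18y^2 - 109/60y + 6.
  leading term x: subtract (-4/45)·h_3 from -1/2x - 8/45y^3 - 11/18y^2 - 109/60y + 6 → -8/45y^3 - 47/90y^2 - 68/45y + 98/15
  leading term y^3: no divisor's leading term divides it; move -8/45y^3 to the remainder.
  leading term y^2: no divisor's leading term divides it; move -47/90y^2 to the remainder.
  leading term y: no divisor's leading term divides it; move -68/45y to the remainder.
  leading term 1: no divisor's leading term divides it; move 98/15 to the remainder.
  remainder -8/45y^3 - 47/90y^2 - 68/45y + 98/15 ≠ 0; add h_4 = -8/45y^3 - 47/90y^2 - 68/45y + 98/15 to the basis.

The other S-polynomials (S(f_2,h_3), S(f_1,h_4), S(f_2,h_4), S(h_3,h_4)) all reduce to 0 modulo the current basis, so we have a Gröbner basis.
Inter-reduce: drop elements whose leading term is divisible by another's, tail-reduce, and make monic.
Reduced Gröbner basis: {x + 8/45y^2 + 11/18y + 16/15, y^3 + 47/16y^2 + 17/2y - 147/4}.

The lex basis is triangular: the last element involves only y. Solving y^3 + 47/16y^2 + 17/2y - 147/4 = 0 gives y ∈ {2, -79/32 - 5*sqrt(503)*I/32, -79/32 + 5*sqrt(503)*I/32}; substituting each value into the earlier elements determines the remaining variables.
  y = 2: the earlier basis element becomes x + 3 = 0, giving x = -3 — point (-3, 2).
  y = -79/32 - 5*sqrt(503)*I/32: the earlier basis element becomes x - 37/24 + sqrt(503)*I/24 = 0, giving x = 37/24 - sqrt(503)*I/24 — point (37/24 - sqrt(503)*I/24, -79/32 - 5*sqrt(503)*I/32).
  y = -79/32 + 5*sqrt(503)*I/32: the earlier basis element becomes x - 37/24 - sqrt(503)*I/24 = 0, giving x = 37/24 + sqrt(503)*I/24 — point (37/24 + sqrt(503)*I/24, -79/32 + 5*sqrt(503)*I/32).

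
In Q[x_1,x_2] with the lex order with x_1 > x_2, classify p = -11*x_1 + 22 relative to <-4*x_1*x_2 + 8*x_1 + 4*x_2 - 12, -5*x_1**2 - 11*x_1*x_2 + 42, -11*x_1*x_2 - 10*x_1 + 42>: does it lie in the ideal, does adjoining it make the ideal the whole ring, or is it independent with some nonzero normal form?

First compute the reduced Gröbner basis of I by Buchberger's algorithm.
f_1 = -4*x_1*x_2 + 8*x_1 + 4*x_2 - 12, LT = x_1*x_2.
f_2 = -5*x_1**2 - 11*x_1*x_2 + 42, LT = x_1**2.
f_3 = -11*x_1*x_2 - 10*x_1 + 42, LT = x_1*x_2.

S(f_1,f_2): lcm = x_1**2*x_2. S = -2*x_1**2 - 11/5*x_1*x_2**2 - x_1*x_2 + 3*x_1 + 42/5*x_2.
  leading term x_1**2: subtract (2/5)·f_2 from -2*x_1**2 - 11/5*x_1*x_2**2 - x_1*x_2 + 3*x_1 + 42/5*x_2 → -11/5*x_1*x_2**2 + 17/5*x_1*x_2 + 3*x_1 + 42/5*x_2 - 84/5
  leading term x_1*x_2**2: subtract (11/20*x_2)·f_1 from -11/5*x_1*x_2**2 + 17/5*x_1*x_2 + 3*x_1 + 42/5*x_2 - 84/5 → -x_1*x_2 + 3*x_1 - 11/5*x_2**2 + 15*x_2 - 84/5
  leading term x_1*x_2: subtract (1/4)·f_1 from -x_1*x_2 + 3*x_1 - 11/5*x_2**2 + 15*x_2 - 84/5 → x_1 - 11/5*x_2**2 + 14*x_2 - 69/5
  leading term x_1: no divisor's leading term divides it; move x_1 to the remainder.
  leading term x_2**2: no divisor's leading term divides it; move -11/5*x_2**2 to the remainder.
  leading term x_2: no divisor's leading term divides it; move 14*x_2 to the remainder.
  leading term 1: no divisor's leading term divides it; move -69/5 to the remainder.
  remainder x_1 - 11/5*x_2**2 + 14*x_2 - 69/5 ≠ 0; add h_4 = x_1 - 11/5*x_2**2 + 14*x_2 - 69/5 to the basis.

S(f_1,f_3): lcm = x_1*x_2. S = -32/11*x_1 - x_2 + 75/11.
  leading term x_1: subtract (-32/11)·h_4 from -32/11*x_1 - x_2 + 75/11 → -32/5*x_2**2 + 437/11*x_2 - 1833/55
  leading term x_2**2: no divisor's leading term divides it; move -32/5*x_2**2 to the remainder.
  leading term x_2: no divisor's leading term divides it; move 437/11*x_2 to the remainder.
  leading term 1: no divisor's leading term divides it; move -1833/55 to the remainder.
  remainder -32/5*x_2**2 + 437/11*x_2 - 1833/55 ≠ 0; add h_5 = -32/5*x_2**2 + 437/11*x_2 - 1833/55 to the basis.

S(f_2,f_3): lcm = x_1**2*x_2. S = -10/11*x_1**2 + 11/5*x_1*x_2**2 + 42/11*x_1 - 42/5*x_2.
  leading term x_1**2: subtract (2/11)·f_2 from -10/11*x_1**2 + 11/5*x_1*x_2**2 + 42/11*x_1 - 42/5*x_2 → 11/5*x_1*x_2**2 + 2*x_1*x_2 + 42/11*x_1 - 42/5*x_2 - 84/11
  leading term x_1*x_2**2: subtract (-11/20*x_2)·f_1 from 11/5*x_1*x_2**2 + 2*x_1*x_2 + 42/11*x_1 - 42/5*x_2 - 84/11 → 32/5*x_1*x_2 + 42/11*x_1 + 11/5*x_2**2 - 15*x_2 - 84/11
  leading term x_1*x_2: subtract (-8/5)·f_1 from 32/5*x_1*x_2 + 42/11*x_1 + 11/5*x_2**2 - 15*x_2 - 84/11 → 914/55*x_1 + 11/5*x_2**2 - 43/5*x_2 - 1476/55
  leading term x_1: subtract (914/55)·h_4 from 914/55*x_1 + 11/5*x_2**2 - 43/5*x_2 - 1476/55 → 969/25*x_2**2 - 13269/55*x_2 + 55686/275
  leading term x_2**2: subtract (-969/160)·h_5 from 969/25*x_2**2 - 13269/55*x_2 + 55686/275 → -21/32*x_2 + 21/32
  leading term x_2: no divisor's leading term divides it; move -21/32*x_2 to the remainder.
  leading term 1: no divisor's leading term divides it; move 21/32 to the remainder.
  remainder -21/32*x_2 + 21/32 ≠ 0; add h_6 = -21/32*x_2 + 21/32 to the basis.

The other S-polynomials (S(f_1,h_4), S(f_2,h_4), S(f_3,h_4), S(f_1,h_5), S(f_2,h_5), S(f_3,h_5), S(h_4,h_5), S(f_1,h_6), S(f_2,h_6), S(f_3,h_6), S(h_4,h_6), S(h_5,h_6)) all reduce to 0 modulo the current basis, so we have a Gröbner basis.
Inter-reduce: drop elements whose leading term is divisible by another's, tail-reduce, and make monic.
Reduced Gröbner basis: {x_1 - 2, x_2 - 1}.
Label its elements g_1 = x_1 - 2, g_2 = x_2 - 1.

Reduce p = -11*x_1 + 22 modulo G:
  leading term x_1: subtract (-11)·g_1 from -11*x_1 + 22 → 0
  normal form = 0.
Since the normal form is 0, p ∈ I.

-11*x_1 + 22 lies in I (it reduces to 0).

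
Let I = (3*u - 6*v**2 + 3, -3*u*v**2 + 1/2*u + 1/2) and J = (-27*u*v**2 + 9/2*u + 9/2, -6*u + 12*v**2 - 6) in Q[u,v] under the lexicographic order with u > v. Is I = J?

For a fixed monomial order, each ideal has a unique reduced Gröbner basis; comparing bases decides equality.
Buchberger on the first generating set:
f_1 = 3*u - 6*v**2 + 3, LT = u.
f_2 = -3*u*v**2 + 1/2*u + 1/2, LT = u*v**2.

S(f_1,f_2): lcm = u*v**2. S = 1/6*u - 2*v**4 + v**2 + 1/6.
  leading term u: subtract (1/18)·f_1 from 1/6*u - 2*v**4 + v**2 + 1/6 → -2*v**4 + 4/3*v**2
  leading term v**4: no divisor's leading term divides it; move -2*v**4 to the remainder.
  leading term v**2: no divisor's leading term divides it; move 4/3*v**2 to the remainder.
  remainder -2*v**4 + 4/3*v**2 ≠ 0; add g_3 = -2*v**4 + 4/3*v**2 to the basis.

S(f_1,g_3): leading monomials are coprime, so the S-polynomial reduces to 0 (Buchberger's first criterion).
S(f_2,g_3): lcm = u*v**4. S = 1/2*u*v**2 - 1/6*v**2.
  leading term u*v**2: subtract (1/6*v**2)·f_1 from 1/2*u*v**2 - 1/6*v**2 → v**4 - 2/3*v**2
  leading term v**4: subtract (-1/2)·g_3 from v**4 - 2/3*v**2 → 0
  remainder 0.

Every S-polynomial of the final basis reduces to 0, so we have a Gröbner basis.
Inter-reduce: drop elements whose leading term is divisible by another's, tail-reduce, and make monic.
Reduced Gröbner basis: {u - 2*v**2 + 1, v**4 - 2/3*v**2}.

Buchberger on the second generating set:
h_1 = -27*u*v**2 + 9/2*u + 9/2, LT = u*v**2.
h_2 = -6*u + 12*v**2 - 6, LT = u.

S(h_1,h_2): lcm = u*v**2. S = -1/6*u + 2*v**4 - v**2 - 1/6.
  leading term u: subtract (1/36)·h_2 from -1/6*u + 2*v**4 - v**2 - 1/6 → 2*v**4 - 4/3*v**2
  leading term v**4: no divisor's leading term divides it; move 2*v**4 to the remainder.
  leading term v**2: no divisor's leading term divides it; move -4/3*v**2 to the remainder.
  remainder 2*v**4 - 4/3*v**2 ≠ 0; add k_3 = 2*v**4 - 4/3*v**2 to the basis.

S(h_1,k_3): lcm = u*v**4. S = 1/2*u*v**2 - 1/6*v**2.
  leading term u*v**2: subtract (-1/54)·h_1 from 1/2*u*v**2 - 1/6*v**2 → 1/12*u - 1/6*v**2 + 1/12
  leading term u: subtract (-1/72)·h_2 from 1/12*u - 1/6*v**2 + 1/12 → 0
  remainder 0.

S(h_2,k_3): leading monomials are coprime, so the S-polynomial reduces to 0 (Buchberger's first criterion).
Every S-polynomial of the final basis reduces to 0, so we have a Gröbner basis.
Inter-reduce: drop elements whose leading term is divisible by another's, tail-reduce, and make monic.
Reduced Gröbner basis: {u - 2*v**2 + 1, v**4 - 2/3*v**2}.

These coincide, so the ideals are equal.

Yes, the ideals are equal.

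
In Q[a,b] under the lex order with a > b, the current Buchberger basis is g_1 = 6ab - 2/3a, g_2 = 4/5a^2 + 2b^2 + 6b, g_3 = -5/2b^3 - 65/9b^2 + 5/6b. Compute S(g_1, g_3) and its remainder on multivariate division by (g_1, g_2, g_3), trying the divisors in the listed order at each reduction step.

S(g_1, g_3) = -3ab^2 + 1/3ab; remainder on division = 0.

lcm(LM(g_1), LM(g_3)) = ab^3.
S = (lcm/LT(g_1))·g_1 − (lcm/LT(g_3))·g_3 = -3ab^2 + 1/3ab.
Reduce S modulo (g_1, g_2, g_3) in that order:
  leading term ab^2: subtract (-1/2b)·g_1 from -3ab^2 + 1/3ab → 0
The remainder is 0, so this S-polynomial contributes no new basis element.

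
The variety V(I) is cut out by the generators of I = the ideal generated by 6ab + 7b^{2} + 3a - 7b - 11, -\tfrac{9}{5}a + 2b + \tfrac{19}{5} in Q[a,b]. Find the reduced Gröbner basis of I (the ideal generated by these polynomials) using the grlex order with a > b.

G = {b^{2} + \tfrac{27}{41}b - \tfrac{14}{41}, a - \tfrac{10}{9}b - \tfrac{19}{9}}

f_1 = 6ab + 7b^{2} + 3a - 7b - 11, LT = ab.
f_2 = -\tfrac{9}{5}a + 2b + \tfrac{19}{5}, LT = a.

S(f_1,f_2): lcm = ab. S = \tfrac{41}{18}b^{2} + \tfrac{1}{2}a + \tfrac{17}{18}b - \tfrac{11}{6}.
  reduce S modulo (f_1, f_2):
  remainder \tfrac{41}{18}b^{2} + \tfrac{3}{2}b - \tfrac{7}{9} ≠ 0; add g_3 = \tfrac{41}{18}b^{2} + \tfrac{3}{2}b - \tfrac{7}{9} to the basis.

The other S-polynomials (S(f_1,g_3), S(f_2,g_3)) all reduce to 0 modulo the current basis, so we have a Gröbner basis.
Inter-reduce: drop elements whose leading term is divisible by another's, tail-reduce, and make monic.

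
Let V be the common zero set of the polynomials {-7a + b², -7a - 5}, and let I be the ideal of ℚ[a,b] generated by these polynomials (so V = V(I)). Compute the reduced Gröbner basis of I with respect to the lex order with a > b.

G = {a + 5/7, b² + 5}

f_1 = -7a + b², LT = a.
f_2 = -7a - 5, LT = a.

S(f_1,f_2): lcm = a. S = -1/7b² - 5/7.
  leading term b²: no divisor's leading term divides it; move -1/7b² to the remainder.
  leading term 1: no divisor's leading term divides it; move -5/7 to the remainder.
  remainder -1/7b² - 5/7 ≠ 0; add g_3 = -1/7b² - 5/7 to the basis.

S(f_1,g_3): leading monomials are coprime, so the S-polynomial reduces to 0 (Buchberger's first criterion).
S(f_2,g_3): leading monomials are coprime, so the S-polynomial reduces to 0 (Buchberger's first criterion).
Every S-polynomial of the final basis reduces to 0, so we have a Gröbner basis.
Inter-reduce: drop elements whose leading term is divisible by another's, tail-reduce, and make monic.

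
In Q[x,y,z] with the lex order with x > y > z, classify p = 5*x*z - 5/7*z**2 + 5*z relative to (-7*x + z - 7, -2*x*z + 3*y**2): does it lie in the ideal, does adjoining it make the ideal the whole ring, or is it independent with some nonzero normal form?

5*x*z - 5/7*z**2 + 5*z lies in I (it reduces to 0).

First compute the reduced Gröbner basis of I by Buchberger's algorithm.
f_1 = -7*x + z - 7, LT = x.
f_2 = -2*x*z + 3*y**2, LT = x*z.

S(f_1,f_2): lcm = x*z. S = 3/2*y**2 - 1/7*z**2 + z.
  reduce S modulo (f_1, f_2):
  remainder 3/2*y**2 - 1/7*z**2 + z ≠ 0; add h_3 = 3/2*y**2 - 1/7*z**2 + z to the basis.

The other S-polynomials (S(f_1,h_3), S(f_2,h_3)) all reduce to 0 modulo the current basis, so we have a Gröbner basis.
Inter-reduce: drop elements whose leading term is divisible by another's, tail-reduce, and make monic.
Reduced Gröbner basis: {x - 1/7*z + 1, y**2 - 2/21*z**2 + 2/3*z}.
Label its elements g_1 = x - 1/7*z + 1, g_2 = y**2 - 2/21*z**2 + 2/3*z.

Reduce p = 5*x*z - 5/7*z**2 + 5*z modulo G:
  leading term x*z: subtract (5*z)·g_1 from 5*x*z - 5/7*z**2 + 5*z → 0
  normal form = 0.
Since the normal form is 0, p ∈ I.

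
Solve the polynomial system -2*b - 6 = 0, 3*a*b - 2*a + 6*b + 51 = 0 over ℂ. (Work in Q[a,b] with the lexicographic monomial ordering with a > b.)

{(3, -3)}

Compute a lex Gröbner basis by Buchberger's algorithm.
f_1 = -2*b - 6, LT = b.
f_2 = 3*a*b - 2*a + 6*b + 51, LT = a*b.

S(f_1,f_2): lcm = a*b. S = 11/3*a - 2*b - 17.
  leading term a: no divisor's leading term divides it; move 11/3*a to the remainder.
  leading term b: subtract (1)·f_1 from -2*b - 17 → -11
  leading term 1: no divisor's leading term divides it; move -11 to the remainder.
  remainder 11/3*a - 11 ≠ 0; add h_3 = 11/3*a - 11 to the basis.

The other S-polynomials (S(f_1,h_3), S(f_2,h_3)) all reduce to 0 modulo the current basis, so we have a Gröbner basis.
Inter-reduce: drop elements whose leading term is divisible by another's, tail-reduce, and make monic.
Reduced Gröbner basis: {a - 3, b + 3}.

From the last basis element, b + 3 = 0, so b takes values in {-3}. Each choice, substituted upward through the basis, yields the corresponding point(s) of the solution set.
  b = -3: the earlier basis element becomes a - 3 = 0, giving a = 3 — point (3, -3).
Check: every point annihilates each of the original generators.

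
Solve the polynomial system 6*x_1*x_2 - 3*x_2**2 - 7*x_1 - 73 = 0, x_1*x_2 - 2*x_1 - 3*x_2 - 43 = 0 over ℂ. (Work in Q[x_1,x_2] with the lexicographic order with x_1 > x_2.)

Compute a lex Gröbner basis by Buchberger's algorithm.
f_1 = 6*x_1*x_2 - 7*x_1 - 3*x_2**2 - 73, LT = x_1*x_2.
f_2 = x_1*x_2 - 2*x_1 - 3*x_2 - 43, LT = x_1*x_2.

S(f_1,f_2): lcm = x_1*x_2. S = 5/6*x_1 - 1/2*x_2**2 + 3*x_2 + 185/6.
  leading term x_1: no divisor's leading term divides it; move 5/6*x_1 to the remainder.
  leading term x_2**2: no divisor's leading term divides it; move -1/2*x_2**2 to the remainder.
  leading term x_2: no divisor's leading term divides it; move 3*x_2 to the remainder.
  leading term 1: no divisor's leading term divides it; move 185/6 to the remainder.
  remainder 5/6*x_1 - 1/2*x_2**2 + 3*x_2 + 185/6 ≠ 0; add h_3 = 5/6*x_1 - 1/2*x_2**2 + 3*x_2 + 185/6 to the basis.

S(f_1,h_3): lcm = x_1*x_2. S = -7/6*x_1 + 3/5*x_2**3 - 41/10*x_2**2 - 37*x_2 - 73/6.
  leading term x_1: subtract (-7/5)·h_3 from -7/6*x_1 + 3/5*x_2**3 - 41/10*x_2**2 - 37*x_2 - 73/6 → 3/5*x_2**3 - 24/5*x_2**2 - 164/5*x_2 + 31
  leading term x_2**3: no divisor's leading term divides it; move 3/5*x_2**3 to the remainder.
  leading term x_2**2: no divisor's leading term divides it; move -24/5*x_2**2 to the remainder.
  leading term x_2: no divisor's leading term divides it; move -164/5*x_2 to the remainder.
  leading term 1: no divisor's leading term divides it; move 31 to the remainder.
  remainder 3/5*x_2**3 - 24/5*x_2**2 - 164/5*x_2 + 31 ≠ 0; add h_4 = 3/5*x_2**3 - 24/5*x_2**2 - 164/5*x_2 + 31 to the basis.

The other S-polynomials (S(f_2,h_3), S(f_1,h_4), S(f_2,h_4), S(h_3,h_4)) all reduce to 0 modulo the current basis, so we have a Gröbner basis.
Inter-reduce: drop elements whose leading term is divisible by another's, tail-reduce, and make monic.
Reduced Gröbner basis: {x_1 - 3/5*x_2**2 + 18/5*x_2 + 37, x_2**3 - 8*x_2**2 - 164/3*x_2 + 155/3}.

Since the basis is lex-ordered, x_2**3 - 8*x_2**2 - 164/3*x_2 + 155/3 is univariate in x_2. Its roots are {-5, 13/2 - sqrt(1149)/6, sqrt(1149)/6 + 13/2}. Back-substituting each root into the other basis elements fixes the other coordinates.
  x_2 = -5: the earlier basis element becomes x_1 + 4 = 0, giving x_1 = -4 — point (-4, -5).
  x_2 = 13/2 - sqrt(1149)/6: the earlier basis element becomes x_1 + 159/10 + 7*sqrt(1149)/10 = 0, giving x_1 = -7*sqrt(1149)/10 - 159/10 — point (-7*sqrt(1149)/10 - 159/10, 13/2 - sqrt(1149)/6).
  x_2 = sqrt(1149)/6 + 13/2: the earlier basis element becomes x_1 - 7*sqrt(1149)/10 + 159/10 = 0, giving x_1 = -159/10 + 7*sqrt(1149)/10 — point (-159/10 + 7*sqrt(1149)/10, sqrt(1149)/6 + 13/2).
Substituting each solution back into the original system confirms all equations vanish.

{(-4, -5), (-7*sqrt(1149)/10 - 159/10, 13/2 - sqrt(1149)/6), (-159/10 + 7*sqrt(1149)/10, sqrt(1149)/6 + 13/2)}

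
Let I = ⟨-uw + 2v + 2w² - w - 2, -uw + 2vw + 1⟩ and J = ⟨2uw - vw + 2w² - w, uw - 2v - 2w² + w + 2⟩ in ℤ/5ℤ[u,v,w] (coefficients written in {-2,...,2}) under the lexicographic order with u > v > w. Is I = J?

No, the ideals differ.

Two ideals are equal iff their reduced Gröbner bases coincide (the reduced basis is unique for a fixed ordering).
Buchberger on the first generating set:
f_1 = -uw + 2v + 2w² - w - 2, LT = uw.
f_2 = -uw + 2vw + 1, LT = uw.

S(f_1,f_2): lcm = uw. S = 2vw - 2v - 2w² + w - 2.
  leading term vw: no divisor's leading term divides it; move 2vw to the remainder.
  leading term v: no divisor's leading term divides it; move -2v to the remainder.
  leading term w²: no divisor's leading term divides it; move -2w² to the remainder.
  leading term w: no divisor's leading term divides it; move w to the remainder.
  leading term 1: no divisor's leading term divides it; move -2 to the remainder.
  remainder 2vw - 2v - 2w² + w - 2 ≠ 0; add g_3 = 2vw - 2v - 2w² + w - 2 to the basis.

S(f_1,g_3): lcm = uvw. S = uv + uw² + 2uw + u - 2v² - 2vw² + vw + 2v.
  leading term uv: no divisor's leading term divides it; move uv to the remainder.
  leading term uw²: subtract (-w)·f_1 from uw² + 2uw + u - 2v² - 2vw² + vw + 2v → 2uw + u - 2v² - 2vw² - 2vw + 2v + 2w³ - w² - 2w
  leading term uw: subtract (-2)·f_1 from 2uw + u - 2v² - 2vw² - 2vw + 2v + 2w³ - w² - 2w → u - 2v² - 2vw² - 2vw + v + 2w³ - 2w² + w + 1
  leading term u: no divisor's leading term divides it; move u to the remainder.
  leading term v²: no divisor's leading term divides it; move -2v² to the remainder.
  leading term vw²: subtract (-w)·g_3 from -2vw² - 2vw + v + 2w³ - 2w² + w + 1 → vw + v - w² - w + 1
  leading term vw: subtract (-2)·g_3 from vw + v - w² - w + 1 → 2v + w + 2
  leading term v: no divisor's leading term divides it; move 2v to the remainder.
  leading term w: no divisor's leading term divides it; move w to the remainder.
  leading term 1: no divisor's leading term divides it; move 2 to the remainder.
  remainder uv + u - 2v² + 2v + w + 2 ≠ 0; add g_4 = uv + u - 2v² + 2v + w + 2 to the basis.

The other S-polynomials (S(f_2,g_3), S(f_1,g_4), S(f_2,g_4), S(g_3,g_4)) all reduce to 0 modulo the current basis, so we have a Gröbner basis.
Inter-reduce: drop elements whose leading term is divisible by another's, tail-reduce, and make monic.
Reduced Gröbner basis: {uv + u - 2v² + 2v + w + 2, uw - 2v - 2w² + w + 2, vw - v - w² - 2w - 1}.

Buchberger on the second generating set:
h_1 = 2uw - vw + 2w² - w, LT = uw.
h_2 = uw - 2v - 2w² + w + 2, LT = uw.

S(h_1,h_2): lcm = uw. S = 2vw + 2v - 2w² + w - 2.
  leading term vw: no divisor's leading term divides it; move 2vw to the remainder.
  leading term v: no divisor's leading term divides it; move 2v to the remainder.
  leading term w²: no divisor's leading term divides it; move -2w² to the remainder.
  leading term w: no divisor's leading term divides it; move w to the remainder.
  leading term 1: no divisor's leading term divides it; move -2 to the remainder.
  remainder 2vw + 2v - 2w² + w - 2 ≠ 0; add k_3 = 2vw + 2v - 2w² + w - 2 to the basis.

S(h_1,k_3): lcm = uvw. S = -uv + uw² + 2uw + u + 2v²w + vw² + 2vw.
  leading term uv: no divisor's leading term divides it; move -uv to the remainder.
  leading term uw²: subtract (-2w)·h_1 from uw² + 2uw + u + 2v²w + vw² + 2vw → 2uw + u + 2v²w - vw² + 2vw - w³ - 2w²
  leading term uw: subtract (1)·h_1 from 2uw + u + 2v²w - vw² + 2vw - w³ - 2w² → u + 2v²w - vw² - 2vw - w³ + w² + w
  leading term u: no divisor's leading term divides it; move u to the remainder.
  leading term v²w: subtract (v)·k_3 from 2v²w - vw² - 2vw - w³ + w² + w → -2v² + vw² + 2vw + 2v - w³ + w² + w
  leading term v²: no divisor's leading term divides it; move -2v² to the remainder.
  leading term vw²: subtract (-2w)·k_3 from vw² + 2vw + 2v - w³ + w² + w → vw + 2v - 2w² + 2w
  leading term vw: subtract (-2)·k_3 from vw + 2v - 2w² + 2w → v - w² - w + 1
  leading term v: no divisor's leading term divides it; move v to the remainder.
  leading term w²: no divisor's leading term divides it; move -w² to the remainder.
  leading term w: no divisor's leading term divides it; move -w to the remainder.
  leading term 1: no divisor's leading term divides it; move 1 to the remainder.
  remainder -uv + u - 2v² + v - w² - w + 1 ≠ 0; add k_4 = -uv + u - 2v² + v - w² - w + 1 to the basis.

The other S-polynomials (S(h_2,k_3), S(h_1,k_4), S(h_2,k_4), S(k_3,k_4)) all reduce to 0 modulo the current basis, so we have a Gröbner basis.
Inter-reduce: drop elements whose leading term is divisible by another's, tail-reduce, and make monic.
Reduced Gröbner basis: {uv - u + 2v² - v + w² + w - 1, uw - 2v - 2w² + w + 2, vw + v - w² - 2w - 1}.

The bases are distinct; the ideals are different.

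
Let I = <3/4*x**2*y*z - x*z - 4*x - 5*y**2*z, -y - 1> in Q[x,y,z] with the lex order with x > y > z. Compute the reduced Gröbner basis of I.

G = {x**2*z + 4/3*x*z + 16/3*x + 20/3*z, y + 1}

f_1 = 3/4*x**2*y*z - x*z - 4*x - 5*y**2*z, LT = x**2*y*z.
f_2 = -y - 1, LT = y.

S(f_1,f_2): lcm = x**2*y*z. S = -x**2*z - 4/3*x*z - 16/3*x - 20/3*y**2*z.
  leading term x**2*z: no divisor's leading term divides it; move -x**2*z to the remainder.
  leading term x*z: no divisor's leading term divides it; move -4/3*x*z to the remainder.
  leading term x: no divisor's leading term divides it; move -16/3*x to the remainder.
  leading term y**2*z: subtract (20/3*y*z)·f_2 from -20/3*y**2*z → 20/3*y*z
  leading term y*z: subtract (-20/3*z)·f_2 from 20/3*y*z → -20/3*z
  leading term z: no divisor's leading term divides it; move -20/3*z to the remainder.
  remainder -x**2*z - 4/3*x*z - 16/3*x - 20/3*z ≠ 0; add g_3 = -x**2*z - 4/3*x*z - 16/3*x - 20/3*z to the basis.

The other S-polynomials (S(f_1,g_3), S(f_2,g_3)) all reduce to 0 modulo the current basis, so we have a Gröbner basis.
Inter-reduce: drop elements whose leading term is divisible by another's, tail-reduce, and make monic.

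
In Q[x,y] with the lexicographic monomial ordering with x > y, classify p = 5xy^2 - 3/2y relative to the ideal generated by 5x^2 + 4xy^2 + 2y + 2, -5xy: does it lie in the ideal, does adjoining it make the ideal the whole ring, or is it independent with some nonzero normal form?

First compute the reduced Gröbner basis of I by Buchberger's algorithm.
f_1 = 5x^2 + 4xy^2 + 2y + 2, LT = x^2.
f_2 = -5xy, LT = xy.

S(f_1,f_2): lcm = x^2y. S = 4/5xy^3 + 2/5y^2 + 2/5y.
  leading term xy^3: subtract (-4/25y^2)·f_2 from 4/5xy^3 + 2/5y^2 + 2/5y → 2/5y^2 + 2/5y
  leading term y^2: no divisor's leading term divides it; move 2/5y^2 to the remainder.
  leading term y: no divisor's leading term divides it; move 2/5y to the remainder.
  remainder 2/5y^2 + 2/5y ≠ 0; add h_3 = 2/5y^2 + 2/5y to the basis.

The other S-polynomials (S(f_1,h_3), S(f_2,h_3)) all reduce to 0 modulo the current basis, so we have a Gröbner basis.
Inter-reduce: drop elements whose leading term is divisible by another's, tail-reduce, and make monic.
Reduced Gröbner basis: {x^2 + 2/5y + 2/5, xy, y^2 + y}.
Label its elements g_1 = x^2 + 2/5y + 2/5, g_2 = xy, g_3 = y^2 + y.

Reduce p = 5xy^2 - 3/2y modulo G:
  leading term xy^2: subtract (5y)·g_2 from 5xy^2 - 3/2y → -3/2y
  leading term y: no divisor's leading term divides it; move -3/2y to the remainder.
  normal form = -3/2y.
The normal form is nonzero, so p ∉ I. Since p minus its normal form lies in I, I + (p) = I + (r) where r = -3/2y; decide whether this ideal is the whole ring.
Run Buchberger on G together with r (pairs among the g_i already reduce to 0 since G is a Gröbner basis):
g_1 = x^2 + 2/5y + 2/5, LT = x^2.
g_2 = xy, LT = xy.
g_3 = y^2 + y, LT = y^2.
r = -3/2y, LT = y.

The S-polynomials (S(g_1,g_2), S(g_1,g_3), S(g_1,r), S(g_2,g_3), S(g_2,r), S(g_3,r)) all reduce to 0 modulo the current basis, so we have a Gröbner basis.
Inter-reduce: drop elements whose leading term is divisible by another's, tail-reduce, and make monic.
Reduced Gröbner basis: {x^2 + 2/5, y}.
The reduced Gröbner basis of I + (p) is {x^2 + 2/5, y} ≠ {1}, a proper ideal, so the enlarged system stays consistent: p is independent of I, with normal form -3/2y.

5xy^2 - 3/2y is independent of I; its normal form modulo I is -3/2y.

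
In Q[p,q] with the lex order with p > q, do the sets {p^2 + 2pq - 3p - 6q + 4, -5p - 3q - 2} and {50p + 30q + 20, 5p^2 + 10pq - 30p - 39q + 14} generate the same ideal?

Yes, the ideals are equal.

Two ideals are equal iff their reduced Gröbner bases coincide (the reduced basis is unique for a fixed ordering).
Buchberger on the first generating set:
f_1 = p^2 + 2pq - 3p - 6q + 4, LT = p^2.
f_2 = -5p - 3q - 2, LT = p.

S(f_1,f_2): lcm = p^2. S = 7/5pq - 17/5p - 6q + 4.
  leading term pq: subtract (-7/25q)·f_2 from 7/5pq - 17/5p - 6q + 4 → -17/5p - 21/25q^2 - 164/25q + 4
  leading term p: subtract (17/25)·f_2 from -17/5p - 21/25q^2 - 164/25q + 4 → -21/25q^2 - 113/25q + 134/25
  leading term q^2: no divisor's leading term divides it; move -21/25q^2 to the remainder.
  leading term q: no divisor's leading term divides it; move -113/25q to the remainder.
  leading term 1: no divisor's leading term divides it; move 134/25 to the remainder.
  remainder -21/25q^2 - 113/25q + 134/25 ≠ 0; add g_3 = -21/25q^2 - 113/25q + 134/25 to the basis.

The other S-polynomials (S(f_1,g_3), S(f_2,g_3)) all reduce to 0 modulo the current basis, so we have a Gröbner basis.
Inter-reduce: drop elements whose leading term is divisible by another's, tail-reduce, and make monic.
Reduced Gröbner basis: {p + 3/5q + 2/5, q^2 + 113/21q - 134/21}.

Buchberger on the second generating set:
h_1 = 50p + 30q + 20, LT = p.
h_2 = 5p^2 + 10pq - 30p - 39q + 14, LT = p^2.

S(h_1,h_2): lcm = p^2. S = -7/5pq + 32/5p + 39/5q - 14/5.
  leading term pq: subtract (-7/250q)·h_1 from -7/5pq + 32/5p + 39/5q - 14/5 → 32/5p + 21/25q^2 + 209/25q - 14/5
  leading term p: subtract (16/125)·h_1 from 32/5p + 21/25q^2 + 209/25q - 14/5 → 21/25q^2 + 113/25q - 134/25
  leading term q^2: no divisor's leading term divides it; move 21/25q^2 to the remainder.
  leading term q: no divisor's leading term divides it; move 113/25q to the remainder.
  leading term 1: no divisor's leading term divides it; move -134/25 to the remainder.
  remainder 21/25q^2 + 113/25q - 134/25 ≠ 0; add k_3 = 21/25q^2 + 113/25q - 134/25 to the basis.

The other S-polynomials (S(h_1,k_3), S(h_2,k_3)) all reduce to 0 modulo the current basis, so we have a Gröbner basis.
Inter-reduce: drop elements whose leading term is divisible by another's, tail-reduce, and make monic.
Reduced Gröbner basis: {p + 3/5q + 2/5, q^2 + 113/21q - 134/21}.

The two bases agree; hence the ideals are identical.
The choice of monomial ordering does not affect the verdict — as long as both bases are computed under the same ordering, their equality decides ideal equality.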